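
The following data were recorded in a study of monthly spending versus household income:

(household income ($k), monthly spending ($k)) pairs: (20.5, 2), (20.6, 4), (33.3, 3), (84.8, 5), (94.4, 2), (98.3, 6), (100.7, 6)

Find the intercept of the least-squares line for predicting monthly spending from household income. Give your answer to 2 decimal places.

n = 7, Σx = 452.6, Σy = 28, Σxy = 2030.1, Σx² = 37859.28
Sxx = Σx² − (Σx)²/n = 37859.28 − 29263.822857 = 8595.457143
Sxy = Σxy − (Σx)(Σy)/n = 2030.1 − 1810.4 = 219.7
b = Sxy/Sxx = 219.7/8595.457143 = 0.025560
a = ȳ − b·x̄ = 4 − 0.025560·64.657143 = 2.347363

2.35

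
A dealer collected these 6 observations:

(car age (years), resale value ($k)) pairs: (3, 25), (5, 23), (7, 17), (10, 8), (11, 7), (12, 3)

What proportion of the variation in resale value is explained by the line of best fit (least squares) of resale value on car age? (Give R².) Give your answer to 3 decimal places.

0.984

n = 6, Σx = 48, Σy = 83, Σxy = 502, Σx² = 448, Σy² = 1565
Sxx = Σx² − (Σx)²/n = 448 − 384 = 64
Sxy = Σxy − (Σx)(Σy)/n = 502 − 664 = -162
Syy = Σy² − (Σy)²/n = 1565 − 1148.166667 = 416.833333
R² = Sxy²/(Sxx·Syy) = (-162)²/(64·416.833333) = 0.983756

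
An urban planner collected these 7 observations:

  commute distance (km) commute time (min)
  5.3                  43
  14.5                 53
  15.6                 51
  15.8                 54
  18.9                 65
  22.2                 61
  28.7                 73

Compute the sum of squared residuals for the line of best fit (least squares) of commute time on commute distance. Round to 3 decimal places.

n = 7, Σx = 121, Σy = 400, Σxy = 7323, Σx² = 2405.08, Σy² = 23450
Sxx = Σx² − (Σx)²/n = 2405.08 − 2091.571429 = 313.508571
Sxy = Σxy − (Σx)(Σy)/n = 7323 − 6914.285714 = 408.714286
Syy = Σy² − (Σy)²/n = 23450 − 22857.142857 = 592.857143
b = Sxy/Sxx = 408.714286/313.508571 = 1.303678
SSE = Syy − b·Sxy = 592.857143 − 1.303678·408.714286 = 60.025244

60.025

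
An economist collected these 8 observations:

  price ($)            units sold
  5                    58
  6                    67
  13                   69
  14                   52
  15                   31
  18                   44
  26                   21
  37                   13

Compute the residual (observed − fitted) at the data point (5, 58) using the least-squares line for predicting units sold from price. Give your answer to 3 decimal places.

n = 8, Σx = 134, Σy = 355, Σxy = 4601, Σx² = 3020
Sxx = Σx² − (Σx)²/n = 3020 − 2244.5 = 775.5
Sxy = Σxy − (Σx)(Σy)/n = 4601 − 5946.25 = -1345.25
b = Sxy/Sxx = -1345.25/775.5 = -1.734687
a = ȳ − b·x̄ = 44.375 − (-1.734687)·16.75 = 73.431012
ŷ(5) = 73.431012 + (-1.734687)·5 = 64.757576
residual = y − ŷ = 58 − 64.757576 = -6.757576

-6.758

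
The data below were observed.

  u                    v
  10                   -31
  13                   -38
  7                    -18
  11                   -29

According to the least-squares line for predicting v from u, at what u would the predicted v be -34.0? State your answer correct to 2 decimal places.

n = 4, Σx = 41, Σy = -116, Σxy = -1249, Σx² = 439
Sxx = Σx² − (Σx)²/n = 439 − 420.25 = 18.75
Sxy = Σxy − (Σx)(Σy)/n = -1249 − (-1189) = -60
b = Sxy/Sxx = -60/18.75 = -3.2
a = ȳ − b·x̄ = -29 − (-3.2)·10.25 = 3.8
Set a + b·x = -34.0: x = (-34.0 − 3.8) / (-3.2) = 11.8125

11.81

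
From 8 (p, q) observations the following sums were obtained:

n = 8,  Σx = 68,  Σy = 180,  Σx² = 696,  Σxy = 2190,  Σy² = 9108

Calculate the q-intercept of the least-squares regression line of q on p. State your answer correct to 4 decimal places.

-25.0424

Sxx = Σx² − (Σx)²/n = 696 − 578 = 118
Sxy = Σxy − (Σx)(Σy)/n = 2190 − 1530 = 660
b = Sxy/Sxx = 660/118 = 5.593220
a = ȳ − b·x̄ = 22.5 − 5.593220·8.5 = -25.042373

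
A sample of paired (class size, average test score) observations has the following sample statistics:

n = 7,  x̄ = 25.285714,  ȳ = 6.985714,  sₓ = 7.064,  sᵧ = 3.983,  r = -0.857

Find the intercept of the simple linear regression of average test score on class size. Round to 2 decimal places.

b = r · sᵧ/sₓ = -0.857 · 3.983/7.064 = -0.483215
a = ȳ − b·x̄ = 6.985714 − (-0.483215)·25.285714 = 19.204151

19.20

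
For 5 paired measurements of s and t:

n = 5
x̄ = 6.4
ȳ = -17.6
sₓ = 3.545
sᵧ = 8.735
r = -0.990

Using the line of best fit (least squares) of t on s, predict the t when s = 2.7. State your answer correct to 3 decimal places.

-8.574

b = r · sᵧ/sₓ = -0.99 · 8.735/3.545 = -2.439394
a = ȳ − b·x̄ = -17.6 − (-2.439394)·6.4 = -1.987882
ŷ(2.7) = a + b·2.7 = -1.987882 + (-2.439394)·2.7 = -8.574244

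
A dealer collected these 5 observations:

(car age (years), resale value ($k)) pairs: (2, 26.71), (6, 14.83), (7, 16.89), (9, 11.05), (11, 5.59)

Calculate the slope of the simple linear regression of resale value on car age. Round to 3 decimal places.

-2.259

n = 5, Σx = 35, Σy = 75.07, Σxy = 421.57, Σx² = 291
Sxx = Σx² − (Σx)²/n = 291 − 245 = 46
Sxy = Σxy − (Σx)(Σy)/n = 421.57 − 525.49 = -103.92
b = Sxy/Sxx = -103.92/46 = -2.259130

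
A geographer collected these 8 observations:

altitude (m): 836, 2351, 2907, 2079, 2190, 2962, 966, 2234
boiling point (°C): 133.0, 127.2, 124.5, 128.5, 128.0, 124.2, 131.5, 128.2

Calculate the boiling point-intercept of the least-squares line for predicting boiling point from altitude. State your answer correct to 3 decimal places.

135.975

n = 8, Σx = 16525, Σy = 1025.1, Σxy = 2100936.4, Σx² = 38492443
Sxx = Σx² − (Σx)²/n = 38492443 − 34134453.125 = 4357989.875
Sxy = Σxy − (Σx)(Σy)/n = 2100936.4 − 2117472.1875 = -16535.7875
b = Sxy/Sxx = -16535.7875/4357989.875 = -0.003794
a = ȳ − b·x̄ = 128.1375 − (-0.003794)·2065.625 = 135.975227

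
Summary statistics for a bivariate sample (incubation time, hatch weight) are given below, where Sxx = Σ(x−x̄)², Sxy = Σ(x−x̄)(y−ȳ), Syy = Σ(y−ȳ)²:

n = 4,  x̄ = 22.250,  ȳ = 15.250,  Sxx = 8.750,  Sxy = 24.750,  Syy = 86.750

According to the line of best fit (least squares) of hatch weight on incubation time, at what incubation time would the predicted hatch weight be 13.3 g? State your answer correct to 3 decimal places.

b = Sxy/Sxx = 24.75/8.75 = 2.828571
a = ȳ − b·x̄ = 15.25 − 2.828571·22.25 = -47.685714
Set a + b·x = 13.3: x = (13.3 − (-47.685714)) / 2.828571 = 21.560606

21.561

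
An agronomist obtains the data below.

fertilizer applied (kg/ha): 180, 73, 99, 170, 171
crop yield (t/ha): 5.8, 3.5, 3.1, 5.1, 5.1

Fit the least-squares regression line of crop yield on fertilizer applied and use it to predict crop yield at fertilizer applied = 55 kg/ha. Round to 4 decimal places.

n = 5, Σx = 693, Σy = 22.6, Σxy = 3345.5, Σx² = 105671
Sxx = Σx² − (Σx)²/n = 105671 − 96049.8 = 9621.2
Sxy = Σxy − (Σx)(Σy)/n = 3345.5 − 3132.36 = 213.14
b = Sxy/Sxx = 213.14/9621.2 = 0.022153
a = ȳ − b·x̄ = 4.52 − 0.022153·138.6 = 1.449572
ŷ(55) = a + b·55 = 1.449572 + 0.022153·55 = 2.667996

2.6680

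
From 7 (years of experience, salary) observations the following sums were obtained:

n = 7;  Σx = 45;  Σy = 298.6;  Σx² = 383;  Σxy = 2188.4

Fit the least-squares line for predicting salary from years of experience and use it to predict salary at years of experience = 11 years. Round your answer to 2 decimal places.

55.77

Sxx = Σx² − (Σx)²/n = 383 − 289.285714 = 93.714286
Sxy = Σxy − (Σx)(Σy)/n = 2188.4 − 1919.571429 = 268.828571
b = Sxy/Sxx = 268.828571/93.714286 = 2.868598
a = ȳ − b·x̄ = 42.657143 − 2.868598·6.428571 = 24.216159
ŷ(11) = a + b·11 = 24.216159 + 2.868598·11 = 55.770732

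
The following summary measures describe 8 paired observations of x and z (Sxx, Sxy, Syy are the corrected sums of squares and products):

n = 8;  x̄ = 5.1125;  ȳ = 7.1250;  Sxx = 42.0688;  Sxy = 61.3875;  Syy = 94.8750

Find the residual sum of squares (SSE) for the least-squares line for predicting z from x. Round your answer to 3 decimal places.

5.297

b = Sxy/Sxx = 61.3875/42.0688 = 1.459217
SSE = Syy − b·Sxy = 94.875 − 1.459217·61.3875 = 5.297328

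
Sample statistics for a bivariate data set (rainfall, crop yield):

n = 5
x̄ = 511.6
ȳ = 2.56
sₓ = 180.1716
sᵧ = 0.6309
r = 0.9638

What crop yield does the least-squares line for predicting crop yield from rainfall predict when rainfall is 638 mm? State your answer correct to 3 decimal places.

b = r · sᵧ/sₓ = 0.9638 · 0.6309/180.1716 = 0.003375
a = ȳ − b·x̄ = 2.56 − 0.003375·511.6 = 0.833400
ŷ(638) = a + b·638 = 0.833400 + 0.003375·638 = 2.986588

2.987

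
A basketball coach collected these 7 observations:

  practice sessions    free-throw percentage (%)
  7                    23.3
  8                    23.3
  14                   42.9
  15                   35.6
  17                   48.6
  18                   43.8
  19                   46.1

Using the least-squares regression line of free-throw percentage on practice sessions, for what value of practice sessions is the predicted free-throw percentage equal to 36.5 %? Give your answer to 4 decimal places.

n = 7, Σx = 98, Σy = 263.6, Σxy = 3974.6, Σx² = 1508
Sxx = Σx² − (Σx)²/n = 1508 − 1372 = 136
Sxy = Σxy − (Σx)(Σy)/n = 3974.6 − 3690.4 = 284.2
b = Sxy/Sxx = 284.2/136 = 2.089706
a = ȳ − b·x̄ = 37.657143 − 2.089706·14 = 8.401261
Set a + b·x = 36.5: x = (36.5 − 8.401261) / 2.089706 = 13.446265

13.4463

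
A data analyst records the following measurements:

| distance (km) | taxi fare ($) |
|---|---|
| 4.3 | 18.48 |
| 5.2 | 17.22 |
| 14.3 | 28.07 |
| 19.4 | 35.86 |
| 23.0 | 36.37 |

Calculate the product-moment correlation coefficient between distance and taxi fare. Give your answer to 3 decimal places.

0.987

n = 5, Σx = 66.2, Σy = 136, Σxy = 2102.603, Σx² = 1155.38, Σy² = 4034.6802
Sxx = Σx² − (Σx)²/n = 1155.38 − 876.488 = 278.892
Sxy = Σxy − (Σx)(Σy)/n = 2102.603 − 1800.64 = 301.963
Syy = Σy² − (Σy)²/n = 4034.6802 − 3699.2 = 335.4802
r = Sxy/√(Sxx·Syy) = 301.963/√(93562.743938) = 301.963/305.880277 = 0.987193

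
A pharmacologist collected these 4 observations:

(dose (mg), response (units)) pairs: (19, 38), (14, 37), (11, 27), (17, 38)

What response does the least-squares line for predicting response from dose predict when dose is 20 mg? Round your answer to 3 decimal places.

n = 4, Σx = 61, Σy = 140, Σxy = 2183, Σx² = 967
Sxx = Σx² − (Σx)²/n = 967 − 930.25 = 36.75
Sxy = Σxy − (Σx)(Σy)/n = 2183 − 2135 = 48
b = Sxy/Sxx = 48/36.75 = 1.306122
a = ȳ − b·x̄ = 35 − 1.306122·15.25 = 15.081633
ŷ(20) = a + b·20 = 15.081633 + 1.306122·20 = 41.204082

41.204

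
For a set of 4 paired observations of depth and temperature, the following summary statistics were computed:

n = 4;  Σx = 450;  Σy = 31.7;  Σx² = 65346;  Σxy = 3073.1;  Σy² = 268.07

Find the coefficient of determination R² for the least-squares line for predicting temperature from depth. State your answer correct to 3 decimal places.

0.981

Sxx = Σx² − (Σx)²/n = 65346 − 50625 = 14721
Sxy = Σxy − (Σx)(Σy)/n = 3073.1 − 3566.25 = -493.15
Syy = Σy² − (Σy)²/n = 268.07 − 251.2225 = 16.8475
R² = Sxy²/(Sxx·Syy) = (-493.15)²/(14721·16.8475) = 0.980585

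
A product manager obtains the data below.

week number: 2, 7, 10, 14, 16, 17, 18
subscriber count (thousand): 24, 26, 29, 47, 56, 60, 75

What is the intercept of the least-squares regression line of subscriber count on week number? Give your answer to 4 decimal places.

8.7143

n = 7, Σx = 84, Σy = 317, Σxy = 4444, Σx² = 1218
Sxx = Σx² − (Σx)²/n = 1218 − 1008 = 210
Sxy = Σxy − (Σx)(Σy)/n = 4444 − 3804 = 640
b = Sxy/Sxx = 640/210 = 3.047619
a = ȳ − b·x̄ = 45.285714 − 3.047619·12 = 8.714286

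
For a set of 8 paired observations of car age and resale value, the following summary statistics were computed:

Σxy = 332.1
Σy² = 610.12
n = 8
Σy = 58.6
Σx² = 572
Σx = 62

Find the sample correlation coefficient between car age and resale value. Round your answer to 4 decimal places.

Sxx = Σx² − (Σx)²/n = 572 − 480.5 = 91.5
Sxy = Σxy − (Σx)(Σy)/n = 332.1 − 454.15 = -122.05
Syy = Σy² − (Σy)²/n = 610.12 − 429.245 = 180.875
r = Sxy/√(Sxx·Syy) = -122.05/√(16550.0625) = -122.05/128.647046 = -0.948720

-0.9487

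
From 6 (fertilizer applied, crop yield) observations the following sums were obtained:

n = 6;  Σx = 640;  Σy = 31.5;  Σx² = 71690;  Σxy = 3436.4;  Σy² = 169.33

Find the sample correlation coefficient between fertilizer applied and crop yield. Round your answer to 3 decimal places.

Sxx = Σx² − (Σx)²/n = 71690 − 68266.666667 = 3423.333333
Sxy = Σxy − (Σx)(Σy)/n = 3436.4 − 3360 = 76.4
Syy = Σy² − (Σy)²/n = 169.33 − 165.375 = 3.955
r = Sxy/√(Sxx·Syy) = 76.4/√(13539.283333) = 76.4/116.358426 = 0.656592

0.657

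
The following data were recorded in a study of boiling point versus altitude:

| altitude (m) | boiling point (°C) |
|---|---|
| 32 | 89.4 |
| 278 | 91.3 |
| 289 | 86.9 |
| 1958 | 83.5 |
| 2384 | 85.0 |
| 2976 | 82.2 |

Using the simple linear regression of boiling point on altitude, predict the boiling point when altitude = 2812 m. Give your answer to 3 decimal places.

82.734

n = 6, Σx = 7917, Σy = 518.3, Σxy = 664116.5, Σx² = 18535625
Sxx = Σx² − (Σx)²/n = 18535625 − 10446481.5 = 8089143.5
Sxy = Σxy − (Σx)(Σy)/n = 664116.5 − 683896.85 = -19780.35
b = Sxy/Sxx = -19780.35/8089143.5 = -0.002445
a = ȳ − b·x̄ = 86.383333 − (-0.002445)·1319.5 = 89.609901
ŷ(2812) = a + b·2812 = 89.609901 + (-0.002445)·2812 = 82.733729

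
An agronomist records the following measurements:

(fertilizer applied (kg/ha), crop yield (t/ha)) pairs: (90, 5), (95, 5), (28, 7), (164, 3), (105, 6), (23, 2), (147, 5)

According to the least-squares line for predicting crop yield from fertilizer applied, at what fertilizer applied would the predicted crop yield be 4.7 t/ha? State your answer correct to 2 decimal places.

98.10

n = 7, Σx = 652, Σy = 33, Σxy = 3024, Σx² = 77968
Sxx = Σx² − (Σx)²/n = 77968 − 60729.142857 = 17238.857143
Sxy = Σxy − (Σx)(Σy)/n = 3024 − 3073.714286 = -49.714286
b = Sxy/Sxx = -49.714286/17238.857143 = -0.002884
a = ȳ − b·x̄ = 4.714286 − (-0.002884)·93.142857 = 4.982896
Set a + b·x = 4.7: x = (4.7 − 4.982896) / (-0.002884) = 98.096552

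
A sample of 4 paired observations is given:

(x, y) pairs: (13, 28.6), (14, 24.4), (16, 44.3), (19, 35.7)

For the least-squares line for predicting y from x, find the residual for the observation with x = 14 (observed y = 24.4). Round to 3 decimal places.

n = 4, Σx = 62, Σy = 133, Σxy = 2100.5, Σx² = 982
Sxx = Σx² − (Σx)²/n = 982 − 961 = 21
Sxy = Σxy − (Σx)(Σy)/n = 2100.5 − 2061.5 = 39
b = Sxy/Sxx = 39/21 = 1.857143
a = ȳ − b·x̄ = 33.25 − 1.857143·15.5 = 4.464286
ŷ(14) = 4.464286 + 1.857143·14 = 30.464286
residual = y − ŷ = 24.4 − 30.464286 = -6.064286

-6.064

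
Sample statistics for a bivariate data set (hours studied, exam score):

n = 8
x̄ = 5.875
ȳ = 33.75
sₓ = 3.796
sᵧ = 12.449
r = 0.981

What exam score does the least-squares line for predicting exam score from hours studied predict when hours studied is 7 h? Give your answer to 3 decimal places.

37.369

b = r · sᵧ/sₓ = 0.981 · 12.449/3.796 = 3.217194
a = ȳ − b·x̄ = 33.75 − 3.217194·5.875 = 14.848984
ŷ(7) = a + b·7 = 14.848984 + 3.217194·7 = 37.369343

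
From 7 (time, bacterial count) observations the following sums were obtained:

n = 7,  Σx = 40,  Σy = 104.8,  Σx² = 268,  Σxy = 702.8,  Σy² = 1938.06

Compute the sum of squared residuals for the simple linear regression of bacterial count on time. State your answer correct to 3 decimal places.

95.037

Sxx = Σx² − (Σx)²/n = 268 − 228.571429 = 39.428571
Sxy = Σxy − (Σx)(Σy)/n = 702.8 − 598.857143 = 103.942857
Syy = Σy² − (Σy)²/n = 1938.06 − 1569.005714 = 369.054286
b = Sxy/Sxx = 103.942857/39.428571 = 2.636232
SSE = Syy − b·Sxy = 369.054286 − 2.636232·103.942857 = 95.036812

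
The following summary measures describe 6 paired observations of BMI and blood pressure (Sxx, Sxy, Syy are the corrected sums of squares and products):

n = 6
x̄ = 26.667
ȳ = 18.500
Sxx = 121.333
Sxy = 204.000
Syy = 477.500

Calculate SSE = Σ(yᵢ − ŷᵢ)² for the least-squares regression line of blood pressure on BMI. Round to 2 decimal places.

134.51

b = Sxy/Sxx = 204/121.333 = 1.681323
SSE = Syy − b·Sxy = 477.5 − 1.681323·204 = 134.510047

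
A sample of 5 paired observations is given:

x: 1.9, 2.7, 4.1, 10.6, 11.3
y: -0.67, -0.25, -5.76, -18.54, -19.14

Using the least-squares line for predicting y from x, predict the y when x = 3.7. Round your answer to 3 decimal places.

-3.854

n = 5, Σx = 30.6, Σy = -44.36, Σxy = -438.37, Σx² = 267.76
Sxx = Σx² − (Σx)²/n = 267.76 − 187.272 = 80.488
Sxy = Σxy − (Σx)(Σy)/n = -438.37 − (-271.4832) = -166.8868
b = Sxy/Sxx = -166.8868/80.488 = -2.073437
a = ȳ − b·x̄ = -8.872 − (-2.073437)·6.12 = 3.817435
ŷ(3.7) = a + b·3.7 = 3.817435 + (-2.073437)·3.7 = -3.854282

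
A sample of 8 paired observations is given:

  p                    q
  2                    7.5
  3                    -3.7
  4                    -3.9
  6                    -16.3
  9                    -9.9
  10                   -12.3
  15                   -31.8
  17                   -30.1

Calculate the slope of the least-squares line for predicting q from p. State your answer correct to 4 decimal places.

n = 8, Σx = 66, Σy = -100.5, Σxy = -1310.3, Σx² = 760
Sxx = Σx² − (Σx)²/n = 760 − 544.5 = 215.5
Sxy = Σxy − (Σx)(Σy)/n = -1310.3 − (-829.125) = -481.175
b = Sxy/Sxx = -481.175/215.5 = -2.232831

-2.2328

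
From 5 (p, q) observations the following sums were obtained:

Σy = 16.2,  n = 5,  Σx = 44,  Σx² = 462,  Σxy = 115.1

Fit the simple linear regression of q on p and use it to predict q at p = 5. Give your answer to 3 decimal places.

4.635

Sxx = Σx² − (Σx)²/n = 462 − 387.2 = 74.8
Sxy = Σxy − (Σx)(Σy)/n = 115.1 − 142.56 = -27.46
b = Sxy/Sxx = -27.46/74.8 = -0.367112
a = ȳ − b·x̄ = 3.24 − (-0.367112)·8.8 = 6.470588
ŷ(5) = a + b·5 = 6.470588 + (-0.367112)·5 = 4.635027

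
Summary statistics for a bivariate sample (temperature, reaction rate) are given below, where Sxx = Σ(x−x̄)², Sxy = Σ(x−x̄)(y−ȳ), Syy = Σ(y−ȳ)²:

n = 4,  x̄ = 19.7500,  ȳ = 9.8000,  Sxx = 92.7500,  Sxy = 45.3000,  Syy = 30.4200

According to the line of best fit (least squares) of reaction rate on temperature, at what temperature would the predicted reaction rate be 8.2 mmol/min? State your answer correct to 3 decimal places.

16.474

b = Sxy/Sxx = 45.3/92.75 = 0.488410
a = ȳ − b·x̄ = 9.8 − 0.488410·19.75 = 0.153908
Set a + b·x = 8.2: x = (8.2 − 0.153908) / 0.488410 = 16.474062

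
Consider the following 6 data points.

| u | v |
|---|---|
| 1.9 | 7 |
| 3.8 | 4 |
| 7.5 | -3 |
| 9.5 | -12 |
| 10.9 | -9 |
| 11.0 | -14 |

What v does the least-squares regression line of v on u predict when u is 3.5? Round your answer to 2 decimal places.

4.11

n = 6, Σx = 44.6, Σy = -27, Σxy = -360.1, Σx² = 404.36
Sxx = Σx² − (Σx)²/n = 404.36 − 331.526667 = 72.833333
Sxy = Σxy − (Σx)(Σy)/n = -360.1 − (-200.7) = -159.4
b = Sxy/Sxx = -159.4/72.833333 = -2.188558
a = ȳ − b·x̄ = -4.5 − (-2.188558)·7.433333 = 11.768284
ŷ(3.5) = a + b·3.5 = 11.768284 + (-2.188558)·3.5 = 4.108330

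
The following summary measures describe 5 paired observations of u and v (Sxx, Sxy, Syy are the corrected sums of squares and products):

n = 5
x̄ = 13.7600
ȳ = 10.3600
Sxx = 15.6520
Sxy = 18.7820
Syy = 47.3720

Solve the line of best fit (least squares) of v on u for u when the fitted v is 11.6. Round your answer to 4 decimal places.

b = Sxy/Sxx = 18.782/15.652 = 1.199974
a = ȳ − b·x̄ = 10.36 − 1.199974·13.76 = -6.151648
Set a + b·x = 11.6: x = (11.6 − (-6.151648)) / 1.199974 = 14.793355

14.7934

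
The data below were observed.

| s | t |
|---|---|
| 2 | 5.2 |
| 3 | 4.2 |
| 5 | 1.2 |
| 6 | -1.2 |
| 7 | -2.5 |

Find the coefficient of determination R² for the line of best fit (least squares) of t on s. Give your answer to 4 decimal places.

n = 5, Σx = 23, Σy = 6.9, Σxy = 4.3, Σx² = 123, Σy² = 53.81
Sxx = Σx² − (Σx)²/n = 123 − 105.8 = 17.2
Sxy = Σxy − (Σx)(Σy)/n = 4.3 − 31.74 = -27.44
Syy = Σy² − (Σy)²/n = 53.81 − 9.522 = 44.288
R² = Sxy²/(Sxx·Syy) = (-27.44)²/(17.2·44.288) = 0.988448

0.9884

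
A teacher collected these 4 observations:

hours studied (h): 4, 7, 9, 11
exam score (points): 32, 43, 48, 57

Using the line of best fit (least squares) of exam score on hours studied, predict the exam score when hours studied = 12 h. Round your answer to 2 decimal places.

59.78

n = 4, Σx = 31, Σy = 180, Σxy = 1488, Σx² = 267
Sxx = Σx² − (Σx)²/n = 267 − 240.25 = 26.75
Sxy = Σxy − (Σx)(Σy)/n = 1488 − 1395 = 93
b = Sxy/Sxx = 93/26.75 = 3.476636
a = ȳ − b·x̄ = 45 − 3.476636·7.75 = 18.056075
ŷ(12) = a + b·12 = 18.056075 + 3.476636·12 = 59.775701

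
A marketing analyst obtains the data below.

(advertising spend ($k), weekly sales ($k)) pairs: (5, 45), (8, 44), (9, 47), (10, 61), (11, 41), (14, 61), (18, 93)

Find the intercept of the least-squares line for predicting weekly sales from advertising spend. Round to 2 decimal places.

17.20

n = 7, Σx = 75, Σy = 392, Σxy = 4589, Σx² = 911
Sxx = Σx² − (Σx)²/n = 911 − 803.571429 = 107.428571
Sxy = Σxy − (Σx)(Σy)/n = 4589 − 4200 = 389
b = Sxy/Sxx = 389/107.428571 = 3.621011
a = ȳ − b·x̄ = 56 − 3.621011·10.714286 = 17.203457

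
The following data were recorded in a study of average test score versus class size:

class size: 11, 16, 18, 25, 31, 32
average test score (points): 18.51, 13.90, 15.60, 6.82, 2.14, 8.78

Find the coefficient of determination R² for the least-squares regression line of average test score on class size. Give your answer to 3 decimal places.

0.800

n = 6, Σx = 133, Σy = 65.75, Σxy = 1224.61, Σx² = 3311, Σy² = 907.3705
Sxx = Σx² − (Σx)²/n = 3311 − 2948.166667 = 362.833333
Sxy = Σxy − (Σx)(Σy)/n = 1224.61 − 1457.458333 = -232.848333
Syy = Σy² − (Σy)²/n = 907.3705 − 720.510417 = 186.860083
R² = Sxy²/(Sxx·Syy) = (-232.848333)²/(362.833333·186.860083) = 0.799692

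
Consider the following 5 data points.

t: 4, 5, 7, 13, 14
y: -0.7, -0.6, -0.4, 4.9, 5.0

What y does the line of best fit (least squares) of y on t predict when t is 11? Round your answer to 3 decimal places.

n = 5, Σx = 43, Σy = 8.2, Σxy = 125.1, Σx² = 455
Sxx = Σx² − (Σx)²/n = 455 − 369.8 = 85.2
Sxy = Σxy − (Σx)(Σy)/n = 125.1 − 70.52 = 54.58
b = Sxy/Sxx = 54.58/85.2 = 0.640610
a = ȳ − b·x̄ = 1.64 − 0.640610·8.6 = -3.869249
ŷ(11) = a + b·11 = -3.869249 + 0.640610·11 = 3.177465

3.177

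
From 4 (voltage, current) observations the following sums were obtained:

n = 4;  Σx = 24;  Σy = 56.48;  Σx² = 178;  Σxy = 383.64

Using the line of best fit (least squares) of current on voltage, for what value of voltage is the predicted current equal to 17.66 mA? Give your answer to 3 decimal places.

Sxx = Σx² − (Σx)²/n = 178 − 144 = 34
Sxy = Σxy − (Σx)(Σy)/n = 383.64 − 338.88 = 44.76
b = Sxy/Sxx = 44.76/34 = 1.316471
a = ȳ − b·x̄ = 14.12 − 1.316471·6 = 6.221176
Set a + b·x = 17.66: x = (17.66 − 6.221176) / 1.316471 = 8.689008

8.689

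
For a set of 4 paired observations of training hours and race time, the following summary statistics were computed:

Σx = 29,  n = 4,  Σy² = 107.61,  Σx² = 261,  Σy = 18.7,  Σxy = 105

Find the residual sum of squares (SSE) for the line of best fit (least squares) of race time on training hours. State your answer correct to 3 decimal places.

1.767

Sxx = Σx² − (Σx)²/n = 261 − 210.25 = 50.75
Sxy = Σxy − (Σx)(Σy)/n = 105 − 135.575 = -30.575
Syy = Σy² − (Σy)²/n = 107.61 − 87.4225 = 20.1875
b = Sxy/Sxx = -30.575/50.75 = -0.602463
SSE = Syy − b·Sxy = 20.1875 − (-0.602463)·(-30.575) = 1.767192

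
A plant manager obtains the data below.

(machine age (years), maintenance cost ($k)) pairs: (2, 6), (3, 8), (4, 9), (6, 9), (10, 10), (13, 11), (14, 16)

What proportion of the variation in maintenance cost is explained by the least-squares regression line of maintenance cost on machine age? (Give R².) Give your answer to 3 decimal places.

0.765

n = 7, Σx = 52, Σy = 69, Σxy = 593, Σx² = 530, Σy² = 739
Sxx = Σx² − (Σx)²/n = 530 − 386.285714 = 143.714286
Sxy = Σxy − (Σx)(Σy)/n = 593 − 512.571429 = 80.428571
Syy = Σy² − (Σy)²/n = 739 − 680.142857 = 58.857143
R² = Sxy²/(Sxx·Syy) = (80.428571)²/(143.714286·58.857143) = 0.764754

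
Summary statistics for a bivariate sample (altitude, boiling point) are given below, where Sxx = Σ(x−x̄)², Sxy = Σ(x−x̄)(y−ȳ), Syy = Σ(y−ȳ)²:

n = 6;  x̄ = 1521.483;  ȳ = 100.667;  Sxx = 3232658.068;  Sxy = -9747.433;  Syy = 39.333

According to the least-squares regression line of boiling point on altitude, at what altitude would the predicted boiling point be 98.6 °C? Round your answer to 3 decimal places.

b = Sxy/Sxx = -9747.433/3232658.068 = -0.003015
a = ȳ − b·x̄ = 100.667 − (-0.003015)·1521.483 = 105.254727
Set a + b·x = 98.6: x = (98.6 − 105.254727) / (-0.003015) = 2206.986991

2206.987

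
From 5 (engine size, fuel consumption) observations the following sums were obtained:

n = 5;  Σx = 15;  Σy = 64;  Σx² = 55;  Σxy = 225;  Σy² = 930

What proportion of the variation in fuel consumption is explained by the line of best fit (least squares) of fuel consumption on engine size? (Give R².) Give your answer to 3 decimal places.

0.983

Sxx = Σx² − (Σx)²/n = 55 − 45 = 10
Sxy = Σxy − (Σx)(Σy)/n = 225 − 192 = 33
Syy = Σy² − (Σy)²/n = 930 − 819.2 = 110.8
R² = Sxy²/(Sxx·Syy) = (33)²/(10·110.8) = 0.982852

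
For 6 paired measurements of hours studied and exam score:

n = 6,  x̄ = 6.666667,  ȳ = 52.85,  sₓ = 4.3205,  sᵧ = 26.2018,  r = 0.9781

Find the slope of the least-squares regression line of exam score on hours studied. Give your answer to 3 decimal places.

5.932

b = r · sᵧ/sₓ = 0.9781 · 26.2018/4.3205 = 5.931716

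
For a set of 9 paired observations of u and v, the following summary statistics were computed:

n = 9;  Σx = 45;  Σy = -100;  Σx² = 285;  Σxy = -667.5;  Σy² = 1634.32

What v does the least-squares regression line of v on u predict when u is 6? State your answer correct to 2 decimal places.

-13.90

Sxx = Σx² − (Σx)²/n = 285 − 225 = 60
Sxy = Σxy − (Σx)(Σy)/n = -667.5 − (-500) = -167.5
b = Sxy/Sxx = -167.5/60 = -2.791667
a = ȳ − b·x̄ = -11.111111 − (-2.791667)·5 = 2.847222
ŷ(6) = a + b·6 = 2.847222 + (-2.791667)·6 = -13.902778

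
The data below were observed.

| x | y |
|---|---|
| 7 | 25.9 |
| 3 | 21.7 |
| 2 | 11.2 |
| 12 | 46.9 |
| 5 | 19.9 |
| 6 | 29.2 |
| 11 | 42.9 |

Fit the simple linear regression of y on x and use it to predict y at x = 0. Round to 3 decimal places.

n = 7, Σx = 46, Σy = 197.7, Σxy = 1578.2, Σx² = 388
Sxx = Σx² − (Σx)²/n = 388 − 302.285714 = 85.714286
Sxy = Σxy − (Σx)(Σy)/n = 1578.2 − 1299.171429 = 279.028571
b = Sxy/Sxx = 279.028571/85.714286 = 3.255333
a = ȳ − b·x̄ = 28.242857 − 3.255333·6.571429 = 6.850667
ŷ(0) = a + b·0 = 6.850667 + 3.255333·0 = 6.850667

6.851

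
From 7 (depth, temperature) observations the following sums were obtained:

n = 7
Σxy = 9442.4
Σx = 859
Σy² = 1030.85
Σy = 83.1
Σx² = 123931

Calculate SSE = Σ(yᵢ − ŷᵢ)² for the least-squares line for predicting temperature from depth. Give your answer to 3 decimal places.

Sxx = Σx² − (Σx)²/n = 123931 − 105411.571429 = 18519.428571
Sxy = Σxy − (Σx)(Σy)/n = 9442.4 − 10197.557143 = -755.157143
Syy = Σy² − (Σy)²/n = 1030.85 − 986.515714 = 44.334286
b = Sxy/Sxx = -755.157143/18519.428571 = -0.040776
SSE = Syy − b·Sxy = 44.334286 − (-0.040776)·(-755.157143) = 13.541634

13.542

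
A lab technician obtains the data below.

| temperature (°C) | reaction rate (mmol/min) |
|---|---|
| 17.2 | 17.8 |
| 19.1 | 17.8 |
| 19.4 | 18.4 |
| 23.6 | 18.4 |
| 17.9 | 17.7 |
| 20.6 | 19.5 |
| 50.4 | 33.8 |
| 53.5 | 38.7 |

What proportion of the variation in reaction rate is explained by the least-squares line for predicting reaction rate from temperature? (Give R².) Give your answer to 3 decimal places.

n = 8, Σx = 221.7, Σy = 182.1, Σxy = 5929.84, Σx² = 7741.15, Σy² = 4644.47
Sxx = Σx² − (Σx)²/n = 7741.15 − 6143.86125 = 1597.28875
Sxy = Σxy − (Σx)(Σy)/n = 5929.84 − 5046.44625 = 883.39375
Syy = Σy² − (Σy)²/n = 4644.47 − 4145.05125 = 499.41875
R² = Sxy²/(Sxx·Syy) = (883.39375)²/(1597.28875·499.41875) = 0.978274

0.978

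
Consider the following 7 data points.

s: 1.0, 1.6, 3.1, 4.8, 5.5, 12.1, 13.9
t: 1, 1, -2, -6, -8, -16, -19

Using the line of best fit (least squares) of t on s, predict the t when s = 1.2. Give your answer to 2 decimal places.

0.48

n = 7, Σx = 42, Σy = -49, Σxy = -534.1, Σx² = 406.08
Sxx = Σx² − (Σx)²/n = 406.08 − 252 = 154.08
Sxy = Σxy − (Σx)(Σy)/n = -534.1 − (-294) = -240.1
b = Sxy/Sxx = -240.1/154.08 = -1.558281
a = ȳ − b·x̄ = -7 − (-1.558281)·6 = 2.349688
ŷ(1.2) = a + b·1.2 = 2.349688 + (-1.558281)·1.2 = 0.479751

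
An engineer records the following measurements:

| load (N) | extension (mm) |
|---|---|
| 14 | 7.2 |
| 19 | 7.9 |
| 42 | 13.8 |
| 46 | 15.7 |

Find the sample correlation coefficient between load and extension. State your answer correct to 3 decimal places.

0.995

n = 4, Σx = 121, Σy = 44.6, Σxy = 1552.7, Σx² = 4437, Σy² = 551.18
Sxx = Σx² − (Σx)²/n = 4437 − 3660.25 = 776.75
Sxy = Σxy − (Σx)(Σy)/n = 1552.7 − 1349.15 = 203.55
Syy = Σy² − (Σy)²/n = 551.18 − 497.29 = 53.89
r = Sxy/√(Sxx·Syy) = 203.55/√(41859.0575) = 203.55/204.594862 = 0.994893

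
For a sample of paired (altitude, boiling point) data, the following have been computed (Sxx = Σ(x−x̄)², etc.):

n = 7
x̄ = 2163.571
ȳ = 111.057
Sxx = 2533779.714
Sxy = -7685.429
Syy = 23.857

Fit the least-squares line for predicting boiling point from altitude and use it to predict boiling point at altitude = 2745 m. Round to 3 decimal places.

109.293

b = Sxy/Sxx = -7685.429/2533779.714 = -0.003033
a = ȳ − b·x̄ = 111.057 − (-0.003033)·2163.571 = 117.619517
ŷ(2745) = a + b·2745 = 117.619517 + (-0.003033)·2745 = 109.293417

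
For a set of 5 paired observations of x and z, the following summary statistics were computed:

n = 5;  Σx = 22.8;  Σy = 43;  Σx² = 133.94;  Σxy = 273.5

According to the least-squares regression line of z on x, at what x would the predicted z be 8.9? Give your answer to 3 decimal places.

4.676

Sxx = Σx² − (Σx)²/n = 133.94 − 103.968 = 29.972
Sxy = Σxy − (Σx)(Σy)/n = 273.5 − 196.08 = 77.42
b = Sxy/Sxx = 77.42/29.972 = 2.583078
a = ȳ − b·x̄ = 8.6 − 2.583078·4.56 = -3.178834
Set a + b·x = 8.9: x = (8.9 − (-3.178834)) / 2.583078 = 4.676141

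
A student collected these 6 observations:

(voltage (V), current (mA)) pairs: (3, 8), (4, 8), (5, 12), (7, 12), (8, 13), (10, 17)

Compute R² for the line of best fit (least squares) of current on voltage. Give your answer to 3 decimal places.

n = 6, Σx = 37, Σy = 70, Σxy = 474, Σx² = 263, Σy² = 874
Sxx = Σx² − (Σx)²/n = 263 − 228.166667 = 34.833333
Sxy = Σxy − (Σx)(Σy)/n = 474 − 431.666667 = 42.333333
Syy = Σy² − (Σy)²/n = 874 − 816.666667 = 57.333333
R² = Sxy²/(Sxx·Syy) = (42.333333)²/(34.833333·57.333333) = 0.897352

0.897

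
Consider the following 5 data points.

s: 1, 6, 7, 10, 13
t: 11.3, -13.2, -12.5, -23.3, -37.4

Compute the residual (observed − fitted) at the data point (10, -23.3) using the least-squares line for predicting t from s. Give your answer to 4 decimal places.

n = 5, Σx = 37, Σy = -75.1, Σxy = -874.6, Σx² = 355
Sxx = Σx² − (Σx)²/n = 355 − 273.8 = 81.2
Sxy = Σxy − (Σx)(Σy)/n = -874.6 − (-555.74) = -318.86
b = Sxy/Sxx = -318.86/81.2 = -3.926847
a = ȳ − b·x̄ = -15.02 − (-3.926847)·7.4 = 14.038670
ŷ(10) = 14.038670 + (-3.926847)·10 = -25.229803
residual = y − ŷ = -23.3 − (-25.229803) = 1.929803

1.9298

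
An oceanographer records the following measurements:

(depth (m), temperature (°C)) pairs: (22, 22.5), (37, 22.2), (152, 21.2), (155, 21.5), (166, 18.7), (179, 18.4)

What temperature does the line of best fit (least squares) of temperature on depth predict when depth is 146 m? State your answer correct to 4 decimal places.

20.2027

n = 6, Σx = 711, Σy = 124.5, Σxy = 14269.1, Σx² = 108579
Sxx = Σx² − (Σx)²/n = 108579 − 84253.5 = 24325.5
Sxy = Σxy − (Σx)(Σy)/n = 14269.1 − 14753.25 = -484.15
b = Sxy/Sxx = -484.15/24325.5 = -0.019903
a = ȳ − b·x̄ = 20.75 − (-0.019903)·118.5 = 23.108503
ŷ(146) = a + b·146 = 23.108503 + (-0.019903)·146 = 20.202668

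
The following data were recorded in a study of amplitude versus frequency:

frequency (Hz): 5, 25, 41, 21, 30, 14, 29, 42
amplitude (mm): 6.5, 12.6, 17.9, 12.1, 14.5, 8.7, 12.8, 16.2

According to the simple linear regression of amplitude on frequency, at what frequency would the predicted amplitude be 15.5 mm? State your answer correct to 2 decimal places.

n = 8, Σx = 207, Σy = 101.3, Σxy = 2943.9, Σx² = 6473
Sxx = Σx² − (Σx)²/n = 6473 − 5356.125 = 1116.875
Sxy = Σxy − (Σx)(Σy)/n = 2943.9 − 2621.1375 = 322.7625
b = Sxy/Sxx = 322.7625/1116.875 = 0.288987
a = ȳ − b·x̄ = 12.6625 − 0.288987·25.875 = 5.184958
Set a + b·x = 15.5: x = (15.5 − 5.184958) / 0.288987 = 35.693776

35.69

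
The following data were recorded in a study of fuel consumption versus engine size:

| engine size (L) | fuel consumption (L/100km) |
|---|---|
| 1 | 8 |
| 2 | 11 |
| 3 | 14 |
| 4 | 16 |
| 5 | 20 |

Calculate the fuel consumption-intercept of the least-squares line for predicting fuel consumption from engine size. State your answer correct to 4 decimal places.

n = 5, Σx = 15, Σy = 69, Σxy = 236, Σx² = 55
Sxx = Σx² − (Σx)²/n = 55 − 45 = 10
Sxy = Σxy − (Σx)(Σy)/n = 236 − 207 = 29
b = Sxy/Sxx = 29/10 = 2.9
a = ȳ − b·x̄ = 13.8 − 2.9·3 = 5.1

5.1000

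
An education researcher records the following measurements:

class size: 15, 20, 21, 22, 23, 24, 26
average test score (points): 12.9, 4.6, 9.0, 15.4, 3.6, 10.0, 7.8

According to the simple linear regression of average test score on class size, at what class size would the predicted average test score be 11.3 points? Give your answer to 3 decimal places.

n = 7, Σx = 151, Σy = 63.3, Σxy = 1338.9, Σx² = 3331
Sxx = Σx² − (Σx)²/n = 3331 − 3257.285714 = 73.714286
Sxy = Σxy − (Σx)(Σy)/n = 1338.9 − 1365.471429 = -26.571429
b = Sxy/Sxx = -26.571429/73.714286 = -0.360465
a = ȳ − b·x̄ = 9.042857 − (-0.360465)·21.571429 = 16.818605
Set a + b·x = 11.3: x = (11.3 − 16.818605) / (-0.360465) = 15.309677

15.310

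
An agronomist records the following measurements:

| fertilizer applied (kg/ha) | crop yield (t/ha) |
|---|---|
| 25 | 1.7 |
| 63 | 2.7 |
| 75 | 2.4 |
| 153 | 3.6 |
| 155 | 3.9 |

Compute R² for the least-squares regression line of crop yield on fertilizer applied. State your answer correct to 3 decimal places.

0.945

n = 5, Σx = 471, Σy = 14.3, Σxy = 1547.9, Σx² = 57653, Σy² = 44.11
Sxx = Σx² − (Σx)²/n = 57653 − 44368.2 = 13284.8
Sxy = Σxy − (Σx)(Σy)/n = 1547.9 − 1347.06 = 200.84
Syy = Σy² − (Σy)²/n = 44.11 − 40.898 = 3.212
R² = Sxy²/(Sxx·Syy) = (200.84)²/(13284.8·3.212) = 0.945300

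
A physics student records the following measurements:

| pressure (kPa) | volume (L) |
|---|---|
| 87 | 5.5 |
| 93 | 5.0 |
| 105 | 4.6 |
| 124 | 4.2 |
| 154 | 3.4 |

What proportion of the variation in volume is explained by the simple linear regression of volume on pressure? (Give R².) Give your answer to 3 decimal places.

0.965

n = 5, Σx = 563, Σy = 22.7, Σxy = 2470.9, Σx² = 66335, Σy² = 105.61
Sxx = Σx² − (Σx)²/n = 66335 − 63393.8 = 2941.2
Sxy = Σxy − (Σx)(Σy)/n = 2470.9 − 2556.02 = -85.12
Syy = Σy² − (Σy)²/n = 105.61 − 103.058 = 2.552
R² = Sxy²/(Sxx·Syy) = (-85.12)²/(2941.2·2.552) = 0.965290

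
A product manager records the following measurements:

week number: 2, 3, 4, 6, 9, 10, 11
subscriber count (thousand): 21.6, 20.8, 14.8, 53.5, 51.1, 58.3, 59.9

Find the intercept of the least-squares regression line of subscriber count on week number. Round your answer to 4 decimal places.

n = 7, Σx = 45, Σy = 280, Σxy = 2187.6, Σx² = 367
Sxx = Σx² − (Σx)²/n = 367 − 289.285714 = 77.714286
Sxy = Σxy − (Σx)(Σy)/n = 2187.6 − 1800 = 387.6
b = Sxy/Sxx = 387.6/77.714286 = 4.9875
a = ȳ − b·x̄ = 40 − 4.9875·6.428571 = 7.9375

7.9375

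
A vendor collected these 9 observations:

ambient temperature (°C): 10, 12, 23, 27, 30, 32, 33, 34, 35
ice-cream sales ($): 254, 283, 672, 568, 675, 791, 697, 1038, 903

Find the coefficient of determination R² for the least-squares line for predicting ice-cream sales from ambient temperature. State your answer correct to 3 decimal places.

0.852

n = 9, Σx = 236, Σy = 5881, Σxy = 172188, Σx² = 6896, Σy² = 4378781
Sxx = Σx² − (Σx)²/n = 6896 − 6188.444444 = 707.555556
Sxy = Σxy − (Σx)(Σy)/n = 172188 − 154212.888889 = 17975.111111
Syy = Σy² − (Σy)²/n = 4378781 − 3842906.777778 = 535874.222222
R² = Sxy²/(Sxx·Syy) = (17975.111111)²/(707.555556·535874.222222) = 0.852157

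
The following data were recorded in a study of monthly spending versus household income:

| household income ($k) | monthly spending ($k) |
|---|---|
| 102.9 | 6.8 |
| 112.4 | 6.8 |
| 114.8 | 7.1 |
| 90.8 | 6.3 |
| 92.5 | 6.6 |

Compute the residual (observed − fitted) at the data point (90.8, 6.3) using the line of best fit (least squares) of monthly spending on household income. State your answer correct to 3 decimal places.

n = 5, Σx = 513.4, Σy = 33.6, Σxy = 3461.66, Σx² = 53202.1
Sxx = Σx² − (Σx)²/n = 53202.1 − 52715.912 = 486.188
Sxy = Σxy − (Σx)(Σy)/n = 3461.66 − 3450.048 = 11.612
b = Sxy/Sxx = 11.612/486.188 = 0.023884
a = ȳ − b·x̄ = 6.72 − 0.023884·102.68 = 4.267615
ŷ(90.8) = 4.267615 + 0.023884·90.8 = 6.436261
residual = y − ŷ = 6.3 − 6.436261 = -0.136261

-0.136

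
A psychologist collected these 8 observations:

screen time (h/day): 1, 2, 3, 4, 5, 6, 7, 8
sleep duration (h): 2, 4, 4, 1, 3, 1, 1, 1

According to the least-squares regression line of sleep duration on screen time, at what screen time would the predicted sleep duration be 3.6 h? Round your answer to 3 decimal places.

n = 8, Σx = 36, Σy = 17, Σxy = 62, Σx² = 204
Sxx = Σx² − (Σx)²/n = 204 − 162 = 42
Sxy = Σxy − (Σx)(Σy)/n = 62 − 76.5 = -14.5
b = Sxy/Sxx = -14.5/42 = -0.345238
a = ȳ − b·x̄ = 2.125 − (-0.345238)·4.5 = 3.678571
Set a + b·x = 3.6: x = (3.6 − 3.678571) / (-0.345238) = 0.227586

0.228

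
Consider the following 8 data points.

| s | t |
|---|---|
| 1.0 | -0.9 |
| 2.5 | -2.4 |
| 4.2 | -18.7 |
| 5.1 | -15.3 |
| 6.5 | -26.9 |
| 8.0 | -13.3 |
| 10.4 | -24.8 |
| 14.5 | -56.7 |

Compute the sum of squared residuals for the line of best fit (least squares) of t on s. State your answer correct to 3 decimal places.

400.988

n = 8, Σx = 52.2, Σy = -159, Σxy = -1524.79, Σx² = 475.56, Σy² = 5320.78
Sxx = Σx² − (Σx)²/n = 475.56 − 340.605 = 134.955
Sxy = Σxy − (Σx)(Σy)/n = -1524.79 − (-1037.475) = -487.315
Syy = Σy² − (Σy)²/n = 5320.78 − 3160.125 = 2160.655
b = Sxy/Sxx = -487.315/134.955 = -3.610944
SSE = Syy − b·Sxy = 2160.655 − (-3.610944)·(-487.315) = 400.987635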